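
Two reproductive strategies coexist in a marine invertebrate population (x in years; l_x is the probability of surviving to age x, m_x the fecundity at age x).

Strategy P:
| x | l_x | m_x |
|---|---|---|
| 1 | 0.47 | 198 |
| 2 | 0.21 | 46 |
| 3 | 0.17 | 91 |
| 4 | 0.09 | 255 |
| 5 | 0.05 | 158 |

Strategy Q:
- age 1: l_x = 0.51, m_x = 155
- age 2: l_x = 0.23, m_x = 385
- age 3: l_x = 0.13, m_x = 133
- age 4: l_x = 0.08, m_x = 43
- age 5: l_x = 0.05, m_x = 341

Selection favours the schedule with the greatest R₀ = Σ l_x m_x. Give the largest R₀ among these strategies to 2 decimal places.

205.38

Strategy P: R₀ = 0.47×198 + 0.21×46 + 0.17×91 + 0.09×255 + 0.05×158 = 149.0400
Strategy Q: R₀ = 0.51×155 + 0.23×385 + 0.13×133 + 0.08×43 + 0.05×341 = 205.3800
Highest R₀: strategy Q with 205.3800.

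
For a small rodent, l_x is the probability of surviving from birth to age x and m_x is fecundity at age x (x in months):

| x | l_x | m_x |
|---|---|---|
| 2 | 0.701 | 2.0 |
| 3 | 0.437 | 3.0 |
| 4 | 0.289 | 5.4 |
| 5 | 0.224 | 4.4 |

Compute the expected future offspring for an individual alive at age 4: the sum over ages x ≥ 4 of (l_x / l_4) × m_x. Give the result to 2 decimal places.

8.81

l_4 = 0.289. Conditional survival from age 4 to x is l_x / l_4.
  x=4: (0.289/0.289) × 5.4 = 5.4000
  x=5: (0.224/0.289) × 4.4 = 3.4104
Sum = 5.4000 + 3.4104 = 8.8104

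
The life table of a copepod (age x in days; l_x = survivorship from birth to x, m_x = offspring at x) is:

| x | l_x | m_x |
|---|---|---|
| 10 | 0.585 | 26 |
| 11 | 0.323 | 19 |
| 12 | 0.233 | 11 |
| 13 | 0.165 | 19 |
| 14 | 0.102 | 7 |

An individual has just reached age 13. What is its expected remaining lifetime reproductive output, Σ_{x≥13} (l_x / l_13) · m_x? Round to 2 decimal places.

23.33

l_13 = 0.165. Conditional survival from age 13 to x is l_x / l_13.
  x=13: (0.165/0.165) × 19 = 19.0000
  x=14: (0.102/0.165) × 7 = 4.3273
Sum = 19.0000 + 4.3273 = 23.3273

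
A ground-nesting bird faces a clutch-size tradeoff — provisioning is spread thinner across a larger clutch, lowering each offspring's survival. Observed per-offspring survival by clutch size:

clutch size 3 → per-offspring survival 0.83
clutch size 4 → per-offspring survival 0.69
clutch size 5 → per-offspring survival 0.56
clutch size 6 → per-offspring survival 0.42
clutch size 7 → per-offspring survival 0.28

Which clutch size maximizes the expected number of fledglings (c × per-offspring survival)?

5

Expected fledglings = c × s(c):
  c=3: 3 × 0.83 = 2.490
  c=4: 4 × 0.69 = 2.760
  c=5: 5 × 0.56 = 2.800
  c=6: 6 × 0.42 = 2.520
  c=7: 7 × 0.28 = 1.960
Maximum at c = 5 (2.800 fledglings).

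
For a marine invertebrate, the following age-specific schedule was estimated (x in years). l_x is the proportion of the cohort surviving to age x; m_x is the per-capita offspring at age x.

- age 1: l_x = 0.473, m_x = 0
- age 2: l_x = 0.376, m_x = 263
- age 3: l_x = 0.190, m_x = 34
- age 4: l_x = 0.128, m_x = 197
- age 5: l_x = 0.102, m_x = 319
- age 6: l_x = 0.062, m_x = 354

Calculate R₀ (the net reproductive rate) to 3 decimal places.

R₀ = Σ l_x m_x:
  age 1: 0.473 × 0 = 0.0000
  age 2: 0.376 × 263 = 98.8880
  age 3: 0.190 × 34 = 6.4600
  age 4: 0.128 × 197 = 25.2160
  age 5: 0.102 × 319 = 32.5380
  age 6: 0.062 × 354 = 21.9480
R₀ = 0.0000 + 98.8880 + 6.4600 + 25.2160 + 32.5380 + 21.9480 = 185.0500

185.050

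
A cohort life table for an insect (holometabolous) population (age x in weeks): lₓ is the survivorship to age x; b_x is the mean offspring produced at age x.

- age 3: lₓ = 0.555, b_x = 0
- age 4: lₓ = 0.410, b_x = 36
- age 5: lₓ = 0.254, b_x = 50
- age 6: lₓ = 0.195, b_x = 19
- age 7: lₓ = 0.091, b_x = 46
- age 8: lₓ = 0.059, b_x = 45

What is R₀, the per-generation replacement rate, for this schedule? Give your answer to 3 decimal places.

R₀ = Σ lₓ b_x:
  age 3: 0.555 × 0 = 0.0000
  age 4: 0.410 × 36 = 14.7600
  age 5: 0.254 × 50 = 12.7000
  age 6: 0.195 × 19 = 3.7050
  age 7: 0.091 × 46 = 4.1860
  age 8: 0.059 × 45 = 2.6550
R₀ = 0.0000 + 14.7600 + 12.7000 + 3.7050 + 4.1860 + 2.6550 = 38.0060

38.006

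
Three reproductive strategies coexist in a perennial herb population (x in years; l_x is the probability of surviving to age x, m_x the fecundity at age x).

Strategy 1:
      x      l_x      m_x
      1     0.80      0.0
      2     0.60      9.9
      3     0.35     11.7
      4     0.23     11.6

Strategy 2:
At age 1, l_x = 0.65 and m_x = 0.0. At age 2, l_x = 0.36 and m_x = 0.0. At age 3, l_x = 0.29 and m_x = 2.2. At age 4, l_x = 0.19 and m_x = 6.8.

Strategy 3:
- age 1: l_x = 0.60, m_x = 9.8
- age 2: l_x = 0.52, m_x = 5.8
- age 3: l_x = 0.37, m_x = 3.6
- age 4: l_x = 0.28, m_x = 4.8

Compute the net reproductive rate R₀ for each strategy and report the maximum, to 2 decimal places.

Strategy 1: R₀ = 0.80×0.0 + 0.60×9.9 + 0.35×11.7 + 0.23×11.6 = 12.7030
Strategy 2: R₀ = 0.65×0.0 + 0.36×0.0 + 0.29×2.2 + 0.19×6.8 = 1.9300
Strategy 3: R₀ = 0.60×9.8 + 0.52×5.8 + 0.37×3.6 + 0.28×4.8 = 11.5720
Highest R₀: strategy 1 with 12.7030.

12.70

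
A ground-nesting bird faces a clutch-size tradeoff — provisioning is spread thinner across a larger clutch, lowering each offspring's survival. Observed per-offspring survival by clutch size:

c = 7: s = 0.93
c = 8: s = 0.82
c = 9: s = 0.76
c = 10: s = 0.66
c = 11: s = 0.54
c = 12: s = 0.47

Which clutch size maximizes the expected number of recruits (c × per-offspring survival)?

Expected recruits = c × s(c):
  c=7: 7 × 0.93 = 6.510
  c=8: 8 × 0.82 = 6.560
  c=9: 9 × 0.76 = 6.840
  c=10: 10 × 0.66 = 6.600
  c=11: 11 × 0.54 = 5.940
  c=12: 12 × 0.47 = 5.640
Maximum at c = 9 (6.840 recruits).

9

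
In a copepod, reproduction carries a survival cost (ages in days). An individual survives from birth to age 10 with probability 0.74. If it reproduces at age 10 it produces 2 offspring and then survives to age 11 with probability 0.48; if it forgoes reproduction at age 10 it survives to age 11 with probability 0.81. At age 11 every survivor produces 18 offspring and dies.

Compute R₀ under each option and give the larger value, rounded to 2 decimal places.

10.79

breed at age 10: R₀ = 0.74 × (2 + 0.48 × 18) = 0.74 × 10.6400 = 7.8736
delay to age 11: R₀ = 0.74 × (0.81 × 18) = 0.74 × 14.5800 = 10.7892
Higher: delay to age 11 (10.7892).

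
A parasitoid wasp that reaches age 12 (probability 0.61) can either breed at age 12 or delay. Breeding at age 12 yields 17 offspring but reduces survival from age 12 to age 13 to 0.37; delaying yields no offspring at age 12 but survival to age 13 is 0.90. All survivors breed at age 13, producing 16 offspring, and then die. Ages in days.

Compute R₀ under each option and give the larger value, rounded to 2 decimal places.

13.98

breed at age 12: R₀ = 0.61 × (17 + 0.37 × 16) = 0.61 × 22.9200 = 13.9812
delay to age 13: R₀ = 0.61 × (0.90 × 16) = 0.61 × 14.4000 = 8.7840
Higher: breed at age 12 (13.9812).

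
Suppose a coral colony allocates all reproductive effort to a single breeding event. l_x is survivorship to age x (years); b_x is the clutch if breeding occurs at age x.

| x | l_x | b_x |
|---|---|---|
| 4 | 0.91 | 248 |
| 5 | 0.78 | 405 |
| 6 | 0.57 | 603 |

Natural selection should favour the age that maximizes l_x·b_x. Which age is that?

Expected offspring if breeding at age x = l_x × b_x:
  age 4: 0.91 × 248 = 225.680
  age 5: 0.78 × 405 = 315.900
  age 6: 0.57 × 603 = 343.710
Maximum at age 6 (343.710).

6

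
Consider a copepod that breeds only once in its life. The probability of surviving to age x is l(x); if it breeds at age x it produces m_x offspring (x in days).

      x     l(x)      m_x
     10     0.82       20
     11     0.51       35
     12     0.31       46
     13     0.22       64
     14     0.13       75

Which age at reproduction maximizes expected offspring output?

Expected offspring if breeding at age x = l(x) × m_x:
  age 10: 0.82 × 20 = 16.400
  age 11: 0.51 × 35 = 17.850
  age 12: 0.31 × 46 = 14.260
  age 13: 0.22 × 64 = 14.080
  age 14: 0.13 × 75 = 9.750
Maximum at age 11 (17.850).

11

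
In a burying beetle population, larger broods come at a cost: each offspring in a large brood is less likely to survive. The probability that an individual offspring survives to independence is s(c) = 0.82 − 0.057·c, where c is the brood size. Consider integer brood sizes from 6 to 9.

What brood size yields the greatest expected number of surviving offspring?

7

Expected surviving offspring = c × s(c):
  c=6: 6 × 0.478 = 2.868
  c=7: 7 × 0.421 = 2.947
  c=8: 8 × 0.364 = 2.912
  c=9: 9 × 0.307 = 2.763
Maximum at c = 7 (2.947 surviving offspring).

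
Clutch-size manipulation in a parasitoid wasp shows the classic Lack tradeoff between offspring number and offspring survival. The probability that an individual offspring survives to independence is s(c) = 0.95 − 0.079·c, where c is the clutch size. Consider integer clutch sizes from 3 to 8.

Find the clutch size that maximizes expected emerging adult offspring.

Expected emerging adult offspring = c × s(c):
  c=3: 3 × 0.713 = 2.139
  c=4: 4 × 0.634 = 2.536
  c=5: 5 × 0.555 = 2.775
  c=6: 6 × 0.476 = 2.856
  c=7: 7 × 0.397 = 2.779
  c=8: 8 × 0.318 = 2.544
Maximum at c = 6 (2.856 emerging adult offspring).

6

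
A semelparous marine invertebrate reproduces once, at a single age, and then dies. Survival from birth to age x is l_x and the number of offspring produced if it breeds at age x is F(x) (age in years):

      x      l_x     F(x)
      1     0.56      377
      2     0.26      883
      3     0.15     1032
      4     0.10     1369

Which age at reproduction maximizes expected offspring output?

2

Expected offspring if breeding at age x = l_x × F(x):
  age 1: 0.56 × 377 = 211.120
  age 2: 0.26 × 883 = 229.580
  age 3: 0.15 × 1032 = 154.800
  age 4: 0.10 × 1369 = 136.900
Maximum at age 2 (229.580).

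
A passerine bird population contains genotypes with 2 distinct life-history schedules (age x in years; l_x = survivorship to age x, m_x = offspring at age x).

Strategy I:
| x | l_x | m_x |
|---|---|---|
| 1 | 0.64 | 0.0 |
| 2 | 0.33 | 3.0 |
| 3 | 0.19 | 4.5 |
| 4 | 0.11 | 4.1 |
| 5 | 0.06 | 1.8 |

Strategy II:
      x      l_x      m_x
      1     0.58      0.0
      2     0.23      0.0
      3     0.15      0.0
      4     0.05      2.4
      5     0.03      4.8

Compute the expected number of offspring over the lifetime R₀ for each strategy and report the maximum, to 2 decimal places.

Strategy I: R₀ = 0.64×0.0 + 0.33×3.0 + 0.19×4.5 + 0.11×4.1 + 0.06×1.8 = 2.4040
Strategy II: R₀ = 0.58×0.0 + 0.23×0.0 + 0.15×0.0 + 0.05×2.4 + 0.03×4.8 = 0.2640
Highest R₀: strategy I with 2.4040.

2.40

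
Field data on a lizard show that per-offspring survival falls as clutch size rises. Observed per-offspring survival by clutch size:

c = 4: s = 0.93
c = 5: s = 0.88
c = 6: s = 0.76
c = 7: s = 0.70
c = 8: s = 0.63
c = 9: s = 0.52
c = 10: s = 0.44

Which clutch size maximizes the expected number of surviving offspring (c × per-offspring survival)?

8

Expected surviving offspring = c × s(c):
  c=4: 4 × 0.93 = 3.720
  c=5: 5 × 0.88 = 4.400
  c=6: 6 × 0.76 = 4.560
  c=7: 7 × 0.70 = 4.900
  c=8: 8 × 0.63 = 5.040
  c=9: 9 × 0.52 = 4.680
  c=10: 10 × 0.44 = 4.400
Maximum at c = 8 (5.040 surviving offspring).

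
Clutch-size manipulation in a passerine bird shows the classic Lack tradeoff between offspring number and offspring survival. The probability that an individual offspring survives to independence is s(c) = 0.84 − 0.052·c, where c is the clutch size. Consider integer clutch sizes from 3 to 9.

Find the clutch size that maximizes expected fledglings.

Expected fledglings = c × s(c):
  c=3: 3 × 0.684 = 2.052
  c=4: 4 × 0.632 = 2.528
  c=5: 5 × 0.580 = 2.900
  c=6: 6 × 0.528 = 3.168
  c=7: 7 × 0.476 = 3.332
  c=8: 8 × 0.424 = 3.392
  c=9: 9 × 0.372 = 3.348
Maximum at c = 8 (3.392 fledglings).

8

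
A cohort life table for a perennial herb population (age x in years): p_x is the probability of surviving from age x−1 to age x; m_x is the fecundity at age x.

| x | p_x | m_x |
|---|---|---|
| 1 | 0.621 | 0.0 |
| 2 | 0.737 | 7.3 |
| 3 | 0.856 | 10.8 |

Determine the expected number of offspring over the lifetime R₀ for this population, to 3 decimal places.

7.572

Survivorship from birth: l_x = p_1·p_2·…·p_x.
  l_1 = 0.62100
  l_2 = 0.45768
  l_3 = 0.39177
R₀ = Σ l_x m_x:
  age 1: 0.62100 × 0.0 = 0.0000
  age 2: 0.45768 × 7.3 = 3.3411
  age 3: 0.39177 × 10.8 = 4.2311
R₀ = 0.0000 + 3.3411 + 4.2311 = 7.5722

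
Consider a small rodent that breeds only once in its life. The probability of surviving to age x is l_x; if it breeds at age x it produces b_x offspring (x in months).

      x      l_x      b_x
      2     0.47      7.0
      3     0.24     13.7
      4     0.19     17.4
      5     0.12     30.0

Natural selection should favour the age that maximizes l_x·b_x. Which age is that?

5

Expected offspring if breeding at age x = l_x × b_x:
  age 2: 0.47 × 7.0 = 3.290
  age 3: 0.24 × 13.7 = 3.288
  age 4: 0.19 × 17.4 = 3.306
  age 5: 0.12 × 30.0 = 3.600
Maximum at age 5 (3.600).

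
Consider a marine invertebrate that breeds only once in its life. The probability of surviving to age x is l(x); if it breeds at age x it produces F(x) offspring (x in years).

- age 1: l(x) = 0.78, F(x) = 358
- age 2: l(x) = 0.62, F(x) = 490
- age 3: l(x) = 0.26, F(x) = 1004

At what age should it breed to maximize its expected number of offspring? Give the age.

2

Expected offspring if breeding at age x = l(x) × F(x):
  age 1: 0.78 × 358 = 279.240
  age 2: 0.62 × 490 = 303.800
  age 3: 0.26 × 1004 = 261.040
Maximum at age 2 (303.800).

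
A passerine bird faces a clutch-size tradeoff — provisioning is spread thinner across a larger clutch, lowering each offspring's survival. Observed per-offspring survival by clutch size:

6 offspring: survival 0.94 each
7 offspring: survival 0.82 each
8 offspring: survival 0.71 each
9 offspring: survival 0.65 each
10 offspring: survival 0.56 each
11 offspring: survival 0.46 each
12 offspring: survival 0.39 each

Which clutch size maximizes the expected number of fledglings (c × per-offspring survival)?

Expected fledglings = c × s(c):
  c=6: 6 × 0.94 = 5.640
  c=7: 7 × 0.82 = 5.740
  c=8: 8 × 0.71 = 5.680
  c=9: 9 × 0.65 = 5.850
  c=10: 10 × 0.56 = 5.600
  c=11: 11 × 0.46 = 5.060
  c=12: 12 × 0.39 = 4.680
Maximum at c = 9 (5.850 fledglings).

9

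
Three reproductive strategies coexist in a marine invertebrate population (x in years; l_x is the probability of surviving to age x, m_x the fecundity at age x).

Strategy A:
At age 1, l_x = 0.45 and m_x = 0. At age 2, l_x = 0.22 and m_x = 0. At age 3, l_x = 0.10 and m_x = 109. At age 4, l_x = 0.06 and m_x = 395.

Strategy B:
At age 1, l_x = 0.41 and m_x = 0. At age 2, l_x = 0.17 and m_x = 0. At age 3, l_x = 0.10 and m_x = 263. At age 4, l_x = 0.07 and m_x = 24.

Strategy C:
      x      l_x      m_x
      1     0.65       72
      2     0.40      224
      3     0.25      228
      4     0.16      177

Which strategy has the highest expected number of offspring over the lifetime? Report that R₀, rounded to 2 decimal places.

Strategy A: R₀ = 0.45×0 + 0.22×0 + 0.10×109 + 0.06×395 = 34.6000
Strategy B: R₀ = 0.41×0 + 0.17×0 + 0.10×263 + 0.07×24 = 27.9800
Strategy C: R₀ = 0.65×72 + 0.40×224 + 0.25×228 + 0.16×177 = 221.7200
Highest R₀: strategy C with 221.7200.

221.72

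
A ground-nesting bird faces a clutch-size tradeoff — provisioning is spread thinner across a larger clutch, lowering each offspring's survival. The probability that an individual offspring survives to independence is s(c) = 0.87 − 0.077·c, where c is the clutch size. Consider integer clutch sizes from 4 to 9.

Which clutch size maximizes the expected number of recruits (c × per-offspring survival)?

6

Expected recruits = c × s(c):
  c=4: 4 × 0.562 = 2.248
  c=5: 5 × 0.485 = 2.425
  c=6: 6 × 0.408 = 2.448
  c=7: 7 × 0.331 = 2.317
  c=8: 8 × 0.254 = 2.032
  c=9: 9 × 0.177 = 1.593
Maximum at c = 6 (2.448 recruits).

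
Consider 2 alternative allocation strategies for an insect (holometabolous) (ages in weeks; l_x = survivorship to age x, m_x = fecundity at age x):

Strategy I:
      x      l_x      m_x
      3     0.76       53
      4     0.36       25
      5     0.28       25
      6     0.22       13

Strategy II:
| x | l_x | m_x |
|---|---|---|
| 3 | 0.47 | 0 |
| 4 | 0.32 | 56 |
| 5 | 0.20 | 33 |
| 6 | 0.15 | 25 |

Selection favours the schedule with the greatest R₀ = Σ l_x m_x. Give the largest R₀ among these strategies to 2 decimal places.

Strategy I: R₀ = 0.76×53 + 0.36×25 + 0.28×25 + 0.22×13 = 59.1400
Strategy II: R₀ = 0.47×0 + 0.32×56 + 0.20×33 + 0.15×25 = 28.2700
Highest R₀: strategy I with 59.1400.

59.14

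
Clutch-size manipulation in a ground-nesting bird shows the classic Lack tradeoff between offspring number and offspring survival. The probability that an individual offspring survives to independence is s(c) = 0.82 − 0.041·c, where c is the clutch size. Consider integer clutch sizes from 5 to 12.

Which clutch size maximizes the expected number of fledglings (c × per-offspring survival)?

10

Expected fledglings = c × s(c):
  c=5: 5 × 0.615 = 3.075
  c=6: 6 × 0.574 = 3.444
  c=7: 7 × 0.533 = 3.731
  c=8: 8 × 0.492 = 3.936
  c=9: 9 × 0.451 = 4.059
  c=10: 10 × 0.410 = 4.100
  c=11: 11 × 0.369 = 4.059
  c=12: 12 × 0.328 = 3.936
Maximum at c = 10 (4.100 fledglings).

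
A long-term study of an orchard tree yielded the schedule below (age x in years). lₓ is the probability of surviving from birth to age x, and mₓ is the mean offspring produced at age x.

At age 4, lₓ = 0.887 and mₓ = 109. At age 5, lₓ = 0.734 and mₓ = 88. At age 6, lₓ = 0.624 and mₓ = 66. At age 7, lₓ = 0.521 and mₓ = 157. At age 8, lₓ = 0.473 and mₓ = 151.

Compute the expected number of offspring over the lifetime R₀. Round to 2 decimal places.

R₀ = Σ lₓ mₓ:
  age 4: 0.887 × 109 = 96.6830
  age 5: 0.734 × 88 = 64.5920
  age 6: 0.624 × 66 = 41.1840
  age 7: 0.521 × 157 = 81.7970
  age 8: 0.473 × 151 = 71.4230
R₀ = 96.6830 + 64.5920 + 41.1840 + 81.7970 + 71.4230 = 355.6790

355.68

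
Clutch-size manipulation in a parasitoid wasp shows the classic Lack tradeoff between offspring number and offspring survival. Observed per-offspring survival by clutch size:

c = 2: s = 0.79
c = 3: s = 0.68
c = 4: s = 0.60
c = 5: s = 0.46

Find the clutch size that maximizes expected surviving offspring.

Expected surviving offspring = c × s(c):
  c=2: 2 × 0.79 = 1.580
  c=3: 3 × 0.68 = 2.040
  c=4: 4 × 0.60 = 2.400
  c=5: 5 × 0.46 = 2.300
Maximum at c = 4 (2.400 surviving offspring).

4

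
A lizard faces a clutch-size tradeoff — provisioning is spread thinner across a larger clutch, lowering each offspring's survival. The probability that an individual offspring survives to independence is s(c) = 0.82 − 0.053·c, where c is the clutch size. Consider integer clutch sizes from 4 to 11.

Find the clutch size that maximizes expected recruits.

Expected recruits = c × s(c):
  c=4: 4 × 0.608 = 2.432
  c=5: 5 × 0.555 = 2.775
  c=6: 6 × 0.502 = 3.012
  c=7: 7 × 0.449 = 3.143
  c=8: 8 × 0.396 = 3.168
  c=9: 9 × 0.343 = 3.087
  c=10: 10 × 0.290 = 2.900
  c=11: 11 × 0.237 = 2.607
Maximum at c = 8 (3.168 recruits).

8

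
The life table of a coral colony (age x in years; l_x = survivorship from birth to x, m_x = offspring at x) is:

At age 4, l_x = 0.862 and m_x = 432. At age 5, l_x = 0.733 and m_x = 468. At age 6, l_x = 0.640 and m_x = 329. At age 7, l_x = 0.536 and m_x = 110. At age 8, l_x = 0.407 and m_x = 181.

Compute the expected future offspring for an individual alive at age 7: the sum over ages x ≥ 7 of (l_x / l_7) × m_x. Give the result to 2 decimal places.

247.44

l_7 = 0.536. Conditional survival from age 7 to x is l_x / l_7.
  x=7: (0.536/0.536) × 110 = 110.0000
  x=8: (0.407/0.536) × 181 = 137.4384
Sum = 110.0000 + 137.4384 = 247.4384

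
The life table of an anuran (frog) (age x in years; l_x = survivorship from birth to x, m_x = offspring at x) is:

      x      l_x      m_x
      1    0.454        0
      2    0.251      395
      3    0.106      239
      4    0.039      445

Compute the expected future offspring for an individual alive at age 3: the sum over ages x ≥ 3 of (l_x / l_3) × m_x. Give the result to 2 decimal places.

l_3 = 0.106. Conditional survival from age 3 to x is l_x / l_3.
  x=3: (0.106/0.106) × 239 = 239.0000
  x=4: (0.039/0.106) × 445 = 163.7264
Sum = 239.0000 + 163.7264 = 402.7264

402.73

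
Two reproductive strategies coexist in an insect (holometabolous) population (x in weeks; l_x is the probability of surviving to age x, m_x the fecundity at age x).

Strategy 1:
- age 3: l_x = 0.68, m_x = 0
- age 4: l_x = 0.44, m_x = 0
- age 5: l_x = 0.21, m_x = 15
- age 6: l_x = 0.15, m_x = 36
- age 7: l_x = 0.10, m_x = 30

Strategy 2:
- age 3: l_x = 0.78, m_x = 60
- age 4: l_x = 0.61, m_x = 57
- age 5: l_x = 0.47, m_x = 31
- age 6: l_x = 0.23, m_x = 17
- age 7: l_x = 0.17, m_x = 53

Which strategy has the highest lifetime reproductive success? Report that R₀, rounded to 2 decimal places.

Strategy 1: R₀ = 0.68×0 + 0.44×0 + 0.21×15 + 0.15×36 + 0.10×30 = 11.5500
Strategy 2: R₀ = 0.78×60 + 0.61×57 + 0.47×31 + 0.23×17 + 0.17×53 = 109.0600
Highest R₀: strategy 2 with 109.0600.

109.06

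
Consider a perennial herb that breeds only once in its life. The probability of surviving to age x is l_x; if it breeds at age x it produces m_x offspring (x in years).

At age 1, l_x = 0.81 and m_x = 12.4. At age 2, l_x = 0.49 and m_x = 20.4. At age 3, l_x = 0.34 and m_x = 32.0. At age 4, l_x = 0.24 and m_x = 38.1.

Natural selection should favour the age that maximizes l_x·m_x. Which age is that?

Expected offspring if breeding at age x = l_x × m_x:
  age 1: 0.81 × 12.4 = 10.044
  age 2: 0.49 × 20.4 = 9.996
  age 3: 0.34 × 32.0 = 10.880
  age 4: 0.24 × 38.1 = 9.144
Maximum at age 3 (10.880).

3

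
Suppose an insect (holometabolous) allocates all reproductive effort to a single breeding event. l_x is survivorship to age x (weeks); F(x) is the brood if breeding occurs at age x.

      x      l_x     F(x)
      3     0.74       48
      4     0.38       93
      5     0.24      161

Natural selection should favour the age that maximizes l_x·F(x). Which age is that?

Expected offspring if breeding at age x = l_x × F(x):
  age 3: 0.74 × 48 = 35.520
  age 4: 0.38 × 93 = 35.340
  age 5: 0.24 × 161 = 38.640
Maximum at age 5 (38.640).

5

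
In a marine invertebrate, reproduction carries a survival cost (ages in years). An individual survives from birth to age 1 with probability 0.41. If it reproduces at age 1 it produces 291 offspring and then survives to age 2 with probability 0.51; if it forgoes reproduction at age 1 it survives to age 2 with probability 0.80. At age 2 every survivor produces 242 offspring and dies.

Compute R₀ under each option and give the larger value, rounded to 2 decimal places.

169.91

breed at age 1: R₀ = 0.41 × (291 + 0.51 × 242) = 0.41 × 414.4200 = 169.9122
delay to age 2: R₀ = 0.41 × (0.80 × 242) = 0.41 × 193.6000 = 79.3760
Higher: breed at age 1 (169.9122).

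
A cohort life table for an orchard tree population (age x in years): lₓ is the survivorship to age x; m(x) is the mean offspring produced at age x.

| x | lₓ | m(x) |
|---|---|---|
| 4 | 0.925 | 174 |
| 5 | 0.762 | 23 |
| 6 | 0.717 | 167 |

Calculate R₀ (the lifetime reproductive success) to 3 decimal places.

R₀ = Σ lₓ m(x):
  age 4: 0.925 × 174 = 160.9500
  age 5: 0.762 × 23 = 17.5260
  age 6: 0.717 × 167 = 119.7390
R₀ = 160.9500 + 17.5260 + 119.7390 = 298.2150

298.215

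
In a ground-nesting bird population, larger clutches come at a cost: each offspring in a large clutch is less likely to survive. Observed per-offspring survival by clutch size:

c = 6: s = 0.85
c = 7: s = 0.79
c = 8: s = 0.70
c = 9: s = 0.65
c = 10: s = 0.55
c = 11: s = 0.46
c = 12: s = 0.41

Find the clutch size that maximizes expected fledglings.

9

Expected fledglings = c × s(c):
  c=6: 6 × 0.85 = 5.100
  c=7: 7 × 0.79 = 5.530
  c=8: 8 × 0.70 = 5.600
  c=9: 9 × 0.65 = 5.850
  c=10: 10 × 0.55 = 5.500
  c=11: 11 × 0.46 = 5.060
  c=12: 12 × 0.41 = 4.920
Maximum at c = 9 (5.850 fledglings).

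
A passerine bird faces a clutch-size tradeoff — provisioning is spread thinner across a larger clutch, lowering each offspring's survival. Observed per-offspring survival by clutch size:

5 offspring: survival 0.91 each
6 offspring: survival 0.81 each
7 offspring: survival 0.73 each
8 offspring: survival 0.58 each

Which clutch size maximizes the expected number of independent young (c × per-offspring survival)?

Expected independent young = c × s(c):
  c=5: 5 × 0.91 = 4.550
  c=6: 6 × 0.81 = 4.860
  c=7: 7 × 0.73 = 5.110
  c=8: 8 × 0.58 = 4.640
Maximum at c = 7 (5.110 independent young).

7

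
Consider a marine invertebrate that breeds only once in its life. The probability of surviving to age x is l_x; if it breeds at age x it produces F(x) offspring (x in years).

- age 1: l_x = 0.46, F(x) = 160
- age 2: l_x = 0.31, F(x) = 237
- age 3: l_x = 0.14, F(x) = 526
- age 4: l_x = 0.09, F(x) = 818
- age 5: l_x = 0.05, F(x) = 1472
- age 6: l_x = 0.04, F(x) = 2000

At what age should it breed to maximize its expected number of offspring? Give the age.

6

Expected offspring if breeding at age x = l_x × F(x):
  age 1: 0.46 × 160 = 73.600
  age 2: 0.31 × 237 = 73.470
  age 3: 0.14 × 526 = 73.640
  age 4: 0.09 × 818 = 73.620
  age 5: 0.05 × 1472 = 73.600
  age 6: 0.04 × 2000 = 80.000
Maximum at age 6 (80.000).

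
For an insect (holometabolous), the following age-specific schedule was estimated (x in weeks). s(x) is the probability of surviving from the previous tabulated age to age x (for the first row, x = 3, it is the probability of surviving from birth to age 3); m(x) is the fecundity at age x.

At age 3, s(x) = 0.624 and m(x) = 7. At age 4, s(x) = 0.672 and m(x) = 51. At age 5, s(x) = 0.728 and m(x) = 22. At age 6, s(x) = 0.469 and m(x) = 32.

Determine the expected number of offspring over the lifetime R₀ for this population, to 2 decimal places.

Survivorship from birth: l_x = s_3·s_4·…·s_x.
  l_3 = 0.62400
  l_4 = 0.41933
  l_5 = 0.30527
  l_6 = 0.14317
R₀ = Σ l_x m(x):
  age 3: 0.62400 × 7 = 4.3680
  age 4: 0.41933 × 51 = 21.3858
  age 5: 0.30527 × 22 = 6.7159
  age 6: 0.14317 × 32 = 4.5814
R₀ = 4.3680 + 21.3858 + 6.7159 + 4.5814 = 37.0512

37.05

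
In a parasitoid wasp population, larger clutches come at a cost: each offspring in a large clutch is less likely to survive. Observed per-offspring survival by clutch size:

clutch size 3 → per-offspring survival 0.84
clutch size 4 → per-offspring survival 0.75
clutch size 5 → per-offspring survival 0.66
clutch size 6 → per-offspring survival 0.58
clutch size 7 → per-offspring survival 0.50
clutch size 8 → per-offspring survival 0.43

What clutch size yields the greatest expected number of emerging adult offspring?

Expected emerging adult offspring = c × s(c):
  c=3: 3 × 0.84 = 2.520
  c=4: 4 × 0.75 = 3.000
  c=5: 5 × 0.66 = 3.300
  c=6: 6 × 0.58 = 3.480
  c=7: 7 × 0.50 = 3.500
  c=8: 8 × 0.43 = 3.440
Maximum at c = 7 (3.500 emerging adult offspring).

7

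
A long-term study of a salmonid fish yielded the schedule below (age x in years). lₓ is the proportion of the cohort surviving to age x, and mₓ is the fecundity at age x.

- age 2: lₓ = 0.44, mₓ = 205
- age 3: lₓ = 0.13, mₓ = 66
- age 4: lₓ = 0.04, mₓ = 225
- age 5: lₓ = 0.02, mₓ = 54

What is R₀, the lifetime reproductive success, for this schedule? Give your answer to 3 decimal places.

108.860

R₀ = Σ lₓ mₓ:
  age 2: 0.44 × 205 = 90.2000
  age 3: 0.13 × 66 = 8.5800
  age 4: 0.04 × 225 = 9.0000
  age 5: 0.02 × 54 = 1.0800
R₀ = 90.2000 + 8.5800 + 9.0000 + 1.0800 = 108.8600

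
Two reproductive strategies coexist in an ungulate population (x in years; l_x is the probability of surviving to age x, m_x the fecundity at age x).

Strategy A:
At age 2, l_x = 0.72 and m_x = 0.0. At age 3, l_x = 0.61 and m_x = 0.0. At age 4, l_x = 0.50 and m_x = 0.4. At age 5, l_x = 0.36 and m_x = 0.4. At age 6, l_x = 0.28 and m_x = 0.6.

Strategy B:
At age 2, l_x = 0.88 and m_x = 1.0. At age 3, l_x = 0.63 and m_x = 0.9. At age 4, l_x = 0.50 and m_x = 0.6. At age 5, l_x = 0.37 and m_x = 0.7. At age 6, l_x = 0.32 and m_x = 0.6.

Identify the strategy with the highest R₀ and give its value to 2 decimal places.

2.20

Strategy A: R₀ = 0.72×0.0 + 0.61×0.0 + 0.50×0.4 + 0.36×0.4 + 0.28×0.6 = 0.5120
Strategy B: R₀ = 0.88×1.0 + 0.63×0.9 + 0.50×0.6 + 0.37×0.7 + 0.32×0.6 = 2.1980
Highest R₀: strategy B with 2.1980.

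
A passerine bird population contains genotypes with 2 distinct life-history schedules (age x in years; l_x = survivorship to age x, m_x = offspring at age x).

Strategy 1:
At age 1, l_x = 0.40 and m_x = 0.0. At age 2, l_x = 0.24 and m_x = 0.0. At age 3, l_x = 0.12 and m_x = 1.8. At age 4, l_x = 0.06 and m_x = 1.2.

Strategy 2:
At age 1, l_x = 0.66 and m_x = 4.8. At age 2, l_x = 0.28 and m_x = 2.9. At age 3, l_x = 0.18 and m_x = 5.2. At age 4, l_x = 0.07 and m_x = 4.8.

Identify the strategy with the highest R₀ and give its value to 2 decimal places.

Strategy 1: R₀ = 0.40×0.0 + 0.24×0.0 + 0.12×1.8 + 0.06×1.2 = 0.2880
Strategy 2: R₀ = 0.66×4.8 + 0.28×2.9 + 0.18×5.2 + 0.07×4.8 = 5.2520
Highest R₀: strategy 2 with 5.2520.

5.25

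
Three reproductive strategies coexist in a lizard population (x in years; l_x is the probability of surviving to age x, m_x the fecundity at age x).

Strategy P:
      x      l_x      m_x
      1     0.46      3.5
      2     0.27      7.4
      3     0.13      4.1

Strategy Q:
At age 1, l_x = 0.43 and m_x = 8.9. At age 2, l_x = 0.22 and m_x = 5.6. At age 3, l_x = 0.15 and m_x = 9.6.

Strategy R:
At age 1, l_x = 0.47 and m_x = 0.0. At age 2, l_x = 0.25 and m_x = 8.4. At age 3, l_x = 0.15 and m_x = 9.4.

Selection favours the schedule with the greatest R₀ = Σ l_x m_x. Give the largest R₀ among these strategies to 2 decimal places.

6.50

Strategy P: R₀ = 0.46×3.5 + 0.27×7.4 + 0.13×4.1 = 4.1410
Strategy Q: R₀ = 0.43×8.9 + 0.22×5.6 + 0.15×9.6 = 6.4990
Strategy R: R₀ = 0.47×0.0 + 0.25×8.4 + 0.15×9.4 = 3.5100
Highest R₀: strategy Q with 6.4990.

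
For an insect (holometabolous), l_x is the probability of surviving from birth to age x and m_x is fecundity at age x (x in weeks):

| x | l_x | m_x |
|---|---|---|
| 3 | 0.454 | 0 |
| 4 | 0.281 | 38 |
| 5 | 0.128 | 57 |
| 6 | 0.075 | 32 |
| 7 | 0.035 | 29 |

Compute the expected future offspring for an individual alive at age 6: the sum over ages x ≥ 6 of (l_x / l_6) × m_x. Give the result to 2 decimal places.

45.53

l_6 = 0.075. Conditional survival from age 6 to x is l_x / l_6.
  x=6: (0.075/0.075) × 32 = 32.0000
  x=7: (0.035/0.075) × 29 = 13.5333
Sum = 32.0000 + 13.5333 = 45.5333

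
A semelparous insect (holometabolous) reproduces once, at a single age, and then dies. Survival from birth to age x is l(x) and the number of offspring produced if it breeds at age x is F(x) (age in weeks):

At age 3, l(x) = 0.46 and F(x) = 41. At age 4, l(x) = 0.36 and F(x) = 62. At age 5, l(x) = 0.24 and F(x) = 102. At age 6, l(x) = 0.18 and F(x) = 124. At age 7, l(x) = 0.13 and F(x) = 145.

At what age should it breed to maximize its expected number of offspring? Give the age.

Expected offspring if breeding at age x = l(x) × F(x):
  age 3: 0.46 × 41 = 18.860
  age 4: 0.36 × 62 = 22.320
  age 5: 0.24 × 102 = 24.480
  age 6: 0.18 × 124 = 22.320
  age 7: 0.13 × 145 = 18.850
Maximum at age 5 (24.480).

5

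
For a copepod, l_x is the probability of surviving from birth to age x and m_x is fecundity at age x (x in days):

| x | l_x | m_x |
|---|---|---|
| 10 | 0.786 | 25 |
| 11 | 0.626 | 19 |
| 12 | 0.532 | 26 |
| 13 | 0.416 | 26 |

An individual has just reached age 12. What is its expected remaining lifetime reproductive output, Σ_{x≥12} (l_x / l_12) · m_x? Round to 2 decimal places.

46.33

l_12 = 0.532. Conditional survival from age 12 to x is l_x / l_12.
  x=12: (0.532/0.532) × 26 = 26.0000
  x=13: (0.416/0.532) × 26 = 20.3308
Sum = 26.0000 + 20.3308 = 46.3308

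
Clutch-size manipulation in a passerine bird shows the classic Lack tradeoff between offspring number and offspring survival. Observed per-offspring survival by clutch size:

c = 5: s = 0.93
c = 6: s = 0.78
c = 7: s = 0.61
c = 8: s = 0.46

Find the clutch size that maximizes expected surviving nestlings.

Expected surviving nestlings = c × s(c):
  c=5: 5 × 0.93 = 4.650
  c=6: 6 × 0.78 = 4.680
  c=7: 7 × 0.61 = 4.270
  c=8: 8 × 0.46 = 3.680
Maximum at c = 6 (4.680 surviving nestlings).

6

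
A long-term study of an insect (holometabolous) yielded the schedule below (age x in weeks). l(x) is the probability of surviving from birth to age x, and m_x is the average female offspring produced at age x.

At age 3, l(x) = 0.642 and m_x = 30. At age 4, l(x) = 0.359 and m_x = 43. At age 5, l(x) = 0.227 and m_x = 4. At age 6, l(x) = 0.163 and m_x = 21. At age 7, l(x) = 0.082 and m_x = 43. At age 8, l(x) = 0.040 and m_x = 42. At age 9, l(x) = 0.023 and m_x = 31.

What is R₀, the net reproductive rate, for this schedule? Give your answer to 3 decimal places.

44.947

R₀ = Σ l(x) m_x:
  age 3: 0.642 × 30 = 19.2600
  age 4: 0.359 × 43 = 15.4370
  age 5: 0.227 × 4 = 0.9080
  age 6: 0.163 × 21 = 3.4230
  age 7: 0.082 × 43 = 3.5260
  age 8: 0.040 × 42 = 1.6800
  age 9: 0.023 × 31 = 0.7130
R₀ = 19.2600 + 15.4370 + 0.9080 + 3.4230 + 3.5260 + 1.6800 + 0.7130 = 44.9470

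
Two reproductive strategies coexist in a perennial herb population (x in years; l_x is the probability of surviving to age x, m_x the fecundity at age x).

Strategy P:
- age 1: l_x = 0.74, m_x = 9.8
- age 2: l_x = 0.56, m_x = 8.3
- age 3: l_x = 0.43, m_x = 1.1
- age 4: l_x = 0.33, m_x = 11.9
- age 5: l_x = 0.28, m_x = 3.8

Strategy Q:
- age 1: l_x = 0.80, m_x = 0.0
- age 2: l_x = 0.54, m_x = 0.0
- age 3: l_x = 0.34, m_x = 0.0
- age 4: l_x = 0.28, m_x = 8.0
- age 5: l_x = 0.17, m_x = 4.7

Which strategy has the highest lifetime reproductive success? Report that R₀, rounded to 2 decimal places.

Strategy P: R₀ = 0.74×9.8 + 0.56×8.3 + 0.43×1.1 + 0.33×11.9 + 0.28×3.8 = 17.3640
Strategy Q: R₀ = 0.80×0.0 + 0.54×0.0 + 0.34×0.0 + 0.28×8.0 + 0.17×4.7 = 3.0390
Highest R₀: strategy P with 17.3640.

17.36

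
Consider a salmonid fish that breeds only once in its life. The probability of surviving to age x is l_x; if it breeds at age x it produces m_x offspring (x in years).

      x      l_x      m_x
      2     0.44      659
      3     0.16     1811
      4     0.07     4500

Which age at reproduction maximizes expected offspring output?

4

Expected offspring if breeding at age x = l_x × m_x:
  age 2: 0.44 × 659 = 289.960
  age 3: 0.16 × 1811 = 289.760
  age 4: 0.07 × 4500 = 315.000
Maximum at age 4 (315.000).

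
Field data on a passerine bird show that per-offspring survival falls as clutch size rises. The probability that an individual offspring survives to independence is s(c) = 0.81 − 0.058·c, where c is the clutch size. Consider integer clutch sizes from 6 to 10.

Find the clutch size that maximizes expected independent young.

7

Expected independent young = c × s(c):
  c=6: 6 × 0.462 = 2.772
  c=7: 7 × 0.404 = 2.828
  c=8: 8 × 0.346 = 2.768
  c=9: 9 × 0.288 = 2.592
  c=10: 10 × 0.230 = 2.300
Maximum at c = 7 (2.828 independent young).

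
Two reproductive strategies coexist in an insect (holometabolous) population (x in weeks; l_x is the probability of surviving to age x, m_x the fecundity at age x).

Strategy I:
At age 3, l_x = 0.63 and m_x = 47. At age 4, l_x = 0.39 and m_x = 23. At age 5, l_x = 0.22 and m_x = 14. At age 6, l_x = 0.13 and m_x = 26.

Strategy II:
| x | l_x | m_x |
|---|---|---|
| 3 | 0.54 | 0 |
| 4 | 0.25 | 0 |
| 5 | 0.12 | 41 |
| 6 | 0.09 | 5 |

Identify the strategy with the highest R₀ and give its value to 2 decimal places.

45.04

Strategy I: R₀ = 0.63×47 + 0.39×23 + 0.22×14 + 0.13×26 = 45.0400
Strategy II: R₀ = 0.54×0 + 0.25×0 + 0.12×41 + 0.09×5 = 5.3700
Highest R₀: strategy I with 45.0400.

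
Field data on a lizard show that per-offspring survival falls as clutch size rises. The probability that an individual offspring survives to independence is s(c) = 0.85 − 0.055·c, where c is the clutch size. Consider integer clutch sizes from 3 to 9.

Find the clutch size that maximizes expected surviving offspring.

Expected surviving offspring = c × s(c):
  c=3: 3 × 0.685 = 2.055
  c=4: 4 × 0.630 = 2.520
  c=5: 5 × 0.575 = 2.875
  c=6: 6 × 0.520 = 3.120
  c=7: 7 × 0.465 = 3.255
  c=8: 8 × 0.410 = 3.280
  c=9: 9 × 0.355 = 3.195
Maximum at c = 8 (3.280 surviving offspring).

8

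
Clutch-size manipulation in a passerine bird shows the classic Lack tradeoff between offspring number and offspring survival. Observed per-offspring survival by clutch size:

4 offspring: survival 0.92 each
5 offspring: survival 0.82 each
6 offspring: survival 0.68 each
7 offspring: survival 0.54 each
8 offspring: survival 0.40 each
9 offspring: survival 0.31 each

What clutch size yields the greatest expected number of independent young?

Expected independent young = c × s(c):
  c=4: 4 × 0.92 = 3.680
  c=5: 5 × 0.82 = 4.100
  c=6: 6 × 0.68 = 4.080
  c=7: 7 × 0.54 = 3.780
  c=8: 8 × 0.40 = 3.200
  c=9: 9 × 0.31 = 2.790
Maximum at c = 5 (4.100 independent young).

5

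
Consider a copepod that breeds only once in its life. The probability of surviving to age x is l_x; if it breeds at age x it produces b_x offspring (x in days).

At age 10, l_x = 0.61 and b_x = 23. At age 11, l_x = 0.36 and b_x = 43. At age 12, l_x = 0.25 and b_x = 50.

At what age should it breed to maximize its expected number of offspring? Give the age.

11

Expected offspring if breeding at age x = l_x × b_x:
  age 10: 0.61 × 23 = 14.030
  age 11: 0.36 × 43 = 15.480
  age 12: 0.25 × 50 = 12.500
Maximum at age 11 (15.480).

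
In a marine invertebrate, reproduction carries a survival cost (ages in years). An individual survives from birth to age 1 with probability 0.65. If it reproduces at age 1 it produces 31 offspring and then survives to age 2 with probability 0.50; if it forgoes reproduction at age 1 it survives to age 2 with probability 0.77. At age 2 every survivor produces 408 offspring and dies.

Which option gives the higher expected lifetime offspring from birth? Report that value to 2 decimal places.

204.20

breed at age 1: R₀ = 0.65 × (31 + 0.50 × 408) = 0.65 × 235.0000 = 152.7500
delay to age 2: R₀ = 0.65 × (0.77 × 408) = 0.65 × 314.1600 = 204.2040
Higher: delay to age 2 (204.2040).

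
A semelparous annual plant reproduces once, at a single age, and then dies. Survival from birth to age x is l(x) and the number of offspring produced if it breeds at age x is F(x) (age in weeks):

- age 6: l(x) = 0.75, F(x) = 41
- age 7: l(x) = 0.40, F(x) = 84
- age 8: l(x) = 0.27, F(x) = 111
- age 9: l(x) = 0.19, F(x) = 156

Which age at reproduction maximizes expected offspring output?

Expected offspring if breeding at age x = l(x) × F(x):
  age 6: 0.75 × 41 = 30.750
  age 7: 0.40 × 84 = 33.600
  age 8: 0.27 × 111 = 29.970
  age 9: 0.19 × 156 = 29.640
Maximum at age 7 (33.600).

7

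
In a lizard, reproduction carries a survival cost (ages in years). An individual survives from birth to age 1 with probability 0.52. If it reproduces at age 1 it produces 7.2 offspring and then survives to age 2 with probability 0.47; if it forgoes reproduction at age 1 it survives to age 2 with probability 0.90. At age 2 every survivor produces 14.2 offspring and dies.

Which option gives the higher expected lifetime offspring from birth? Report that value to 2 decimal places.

7.21

breed at age 1: R₀ = 0.52 × (7.2 + 0.47 × 14.2) = 0.52 × 13.8740 = 7.2145
delay to age 2: R₀ = 0.52 × (0.90 × 14.2) = 0.52 × 12.7800 = 6.6456
Higher: breed at age 1 (7.2145).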